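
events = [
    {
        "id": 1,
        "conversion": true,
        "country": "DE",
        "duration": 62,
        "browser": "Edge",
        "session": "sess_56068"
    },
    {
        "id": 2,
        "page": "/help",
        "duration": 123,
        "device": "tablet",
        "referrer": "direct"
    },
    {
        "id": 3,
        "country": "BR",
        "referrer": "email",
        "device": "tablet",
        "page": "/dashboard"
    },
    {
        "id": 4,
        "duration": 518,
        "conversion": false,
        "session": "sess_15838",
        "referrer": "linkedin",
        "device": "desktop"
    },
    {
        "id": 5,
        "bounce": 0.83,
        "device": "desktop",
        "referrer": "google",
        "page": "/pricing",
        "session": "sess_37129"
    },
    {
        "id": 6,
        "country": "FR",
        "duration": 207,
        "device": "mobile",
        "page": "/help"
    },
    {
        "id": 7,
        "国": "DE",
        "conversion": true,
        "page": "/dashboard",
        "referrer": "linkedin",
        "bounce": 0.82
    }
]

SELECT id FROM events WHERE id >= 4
[4, 5, 6, 7]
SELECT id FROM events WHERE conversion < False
[]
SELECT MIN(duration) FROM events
62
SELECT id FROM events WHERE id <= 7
[1, 2, 3, 4, 5, 6, 7]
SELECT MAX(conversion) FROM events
True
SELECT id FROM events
[1, 2, 3, 4, 5, 6, 7]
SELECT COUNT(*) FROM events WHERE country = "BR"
1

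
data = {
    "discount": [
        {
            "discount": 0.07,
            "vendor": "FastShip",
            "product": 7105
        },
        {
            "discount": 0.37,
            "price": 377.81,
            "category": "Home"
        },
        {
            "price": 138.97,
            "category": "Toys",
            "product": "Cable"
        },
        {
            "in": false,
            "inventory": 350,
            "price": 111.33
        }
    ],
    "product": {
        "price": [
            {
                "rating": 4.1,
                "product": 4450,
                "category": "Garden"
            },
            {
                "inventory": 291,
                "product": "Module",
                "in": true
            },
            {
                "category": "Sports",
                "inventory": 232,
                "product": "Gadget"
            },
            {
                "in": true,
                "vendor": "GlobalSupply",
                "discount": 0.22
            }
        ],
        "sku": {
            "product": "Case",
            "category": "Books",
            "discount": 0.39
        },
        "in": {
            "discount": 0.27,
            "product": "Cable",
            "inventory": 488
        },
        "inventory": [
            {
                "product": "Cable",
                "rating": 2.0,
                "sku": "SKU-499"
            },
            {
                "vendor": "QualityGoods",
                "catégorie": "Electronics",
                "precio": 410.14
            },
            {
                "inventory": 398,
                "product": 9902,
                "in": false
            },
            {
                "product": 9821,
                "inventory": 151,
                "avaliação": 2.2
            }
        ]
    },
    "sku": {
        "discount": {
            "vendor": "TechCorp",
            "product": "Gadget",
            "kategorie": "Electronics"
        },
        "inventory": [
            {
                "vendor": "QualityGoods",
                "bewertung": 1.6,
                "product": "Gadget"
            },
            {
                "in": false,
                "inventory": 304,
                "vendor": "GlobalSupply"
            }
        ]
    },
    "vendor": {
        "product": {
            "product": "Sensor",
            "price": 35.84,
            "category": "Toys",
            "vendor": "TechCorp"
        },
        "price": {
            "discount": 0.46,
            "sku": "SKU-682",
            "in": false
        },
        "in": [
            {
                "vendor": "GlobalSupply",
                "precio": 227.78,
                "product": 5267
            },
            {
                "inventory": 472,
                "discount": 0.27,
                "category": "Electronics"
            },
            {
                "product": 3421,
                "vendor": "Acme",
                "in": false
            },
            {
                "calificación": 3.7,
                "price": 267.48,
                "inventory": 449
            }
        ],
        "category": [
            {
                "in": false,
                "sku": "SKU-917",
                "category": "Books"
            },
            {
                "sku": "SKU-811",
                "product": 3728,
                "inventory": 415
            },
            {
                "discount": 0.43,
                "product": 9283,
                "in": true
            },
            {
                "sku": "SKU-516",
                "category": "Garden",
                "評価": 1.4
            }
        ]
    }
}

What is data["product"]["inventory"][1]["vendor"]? "QualityGoods"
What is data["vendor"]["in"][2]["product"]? 3421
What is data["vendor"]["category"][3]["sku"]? "SKU-516"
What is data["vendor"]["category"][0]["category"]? "Books"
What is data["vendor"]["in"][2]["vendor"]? "Acme"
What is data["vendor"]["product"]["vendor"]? "TechCorp"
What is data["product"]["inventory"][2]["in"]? False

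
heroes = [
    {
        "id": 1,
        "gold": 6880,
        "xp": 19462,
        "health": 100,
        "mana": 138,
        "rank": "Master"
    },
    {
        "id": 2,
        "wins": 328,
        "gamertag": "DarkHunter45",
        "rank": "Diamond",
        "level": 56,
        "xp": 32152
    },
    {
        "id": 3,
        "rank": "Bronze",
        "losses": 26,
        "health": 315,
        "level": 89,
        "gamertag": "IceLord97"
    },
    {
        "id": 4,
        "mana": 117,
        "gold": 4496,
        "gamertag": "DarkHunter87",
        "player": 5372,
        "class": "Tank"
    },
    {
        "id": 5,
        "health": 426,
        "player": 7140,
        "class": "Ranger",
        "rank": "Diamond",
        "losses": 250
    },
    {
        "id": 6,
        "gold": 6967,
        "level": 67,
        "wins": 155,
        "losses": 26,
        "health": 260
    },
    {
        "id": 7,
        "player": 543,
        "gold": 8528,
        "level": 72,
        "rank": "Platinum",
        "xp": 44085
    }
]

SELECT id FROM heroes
[1, 2, 3, 4, 5, 6, 7]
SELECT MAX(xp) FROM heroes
44085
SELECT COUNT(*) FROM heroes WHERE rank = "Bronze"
1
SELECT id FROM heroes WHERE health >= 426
[5]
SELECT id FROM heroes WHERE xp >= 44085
[7]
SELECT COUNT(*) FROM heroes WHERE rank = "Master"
1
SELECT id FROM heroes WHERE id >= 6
[6, 7]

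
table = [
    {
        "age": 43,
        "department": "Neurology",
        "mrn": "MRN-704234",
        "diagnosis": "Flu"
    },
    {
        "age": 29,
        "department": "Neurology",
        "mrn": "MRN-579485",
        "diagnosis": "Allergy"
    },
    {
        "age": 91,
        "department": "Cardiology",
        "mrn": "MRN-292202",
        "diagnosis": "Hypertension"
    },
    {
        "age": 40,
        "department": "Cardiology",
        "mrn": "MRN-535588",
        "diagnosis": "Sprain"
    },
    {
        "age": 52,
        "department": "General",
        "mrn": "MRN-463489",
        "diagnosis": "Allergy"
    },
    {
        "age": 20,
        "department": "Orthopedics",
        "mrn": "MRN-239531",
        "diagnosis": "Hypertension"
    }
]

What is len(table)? 6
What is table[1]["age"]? 29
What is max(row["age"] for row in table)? 91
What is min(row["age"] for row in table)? 20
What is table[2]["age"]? 91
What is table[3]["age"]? 40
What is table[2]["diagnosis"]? "Hypertension"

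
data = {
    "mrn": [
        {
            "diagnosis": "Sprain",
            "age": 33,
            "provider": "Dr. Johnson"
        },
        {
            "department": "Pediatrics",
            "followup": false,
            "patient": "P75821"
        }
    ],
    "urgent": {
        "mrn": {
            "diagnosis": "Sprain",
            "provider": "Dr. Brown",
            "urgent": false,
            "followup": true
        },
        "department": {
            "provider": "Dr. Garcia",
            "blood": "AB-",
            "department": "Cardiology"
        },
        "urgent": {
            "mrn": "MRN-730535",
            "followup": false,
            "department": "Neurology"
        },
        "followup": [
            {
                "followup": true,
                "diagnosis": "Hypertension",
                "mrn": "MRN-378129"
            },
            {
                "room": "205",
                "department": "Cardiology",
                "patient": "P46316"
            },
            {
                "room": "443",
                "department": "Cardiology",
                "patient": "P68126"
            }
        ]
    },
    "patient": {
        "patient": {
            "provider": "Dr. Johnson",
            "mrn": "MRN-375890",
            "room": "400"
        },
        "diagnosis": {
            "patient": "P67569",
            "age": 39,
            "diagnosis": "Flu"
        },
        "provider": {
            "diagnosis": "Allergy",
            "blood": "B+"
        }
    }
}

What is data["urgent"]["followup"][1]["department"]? "Cardiology"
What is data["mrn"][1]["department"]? "Pediatrics"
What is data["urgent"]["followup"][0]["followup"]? True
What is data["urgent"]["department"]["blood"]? "AB-"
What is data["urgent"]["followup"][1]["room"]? "205"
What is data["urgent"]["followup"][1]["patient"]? "P46316"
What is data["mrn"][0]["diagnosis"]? "Sprain"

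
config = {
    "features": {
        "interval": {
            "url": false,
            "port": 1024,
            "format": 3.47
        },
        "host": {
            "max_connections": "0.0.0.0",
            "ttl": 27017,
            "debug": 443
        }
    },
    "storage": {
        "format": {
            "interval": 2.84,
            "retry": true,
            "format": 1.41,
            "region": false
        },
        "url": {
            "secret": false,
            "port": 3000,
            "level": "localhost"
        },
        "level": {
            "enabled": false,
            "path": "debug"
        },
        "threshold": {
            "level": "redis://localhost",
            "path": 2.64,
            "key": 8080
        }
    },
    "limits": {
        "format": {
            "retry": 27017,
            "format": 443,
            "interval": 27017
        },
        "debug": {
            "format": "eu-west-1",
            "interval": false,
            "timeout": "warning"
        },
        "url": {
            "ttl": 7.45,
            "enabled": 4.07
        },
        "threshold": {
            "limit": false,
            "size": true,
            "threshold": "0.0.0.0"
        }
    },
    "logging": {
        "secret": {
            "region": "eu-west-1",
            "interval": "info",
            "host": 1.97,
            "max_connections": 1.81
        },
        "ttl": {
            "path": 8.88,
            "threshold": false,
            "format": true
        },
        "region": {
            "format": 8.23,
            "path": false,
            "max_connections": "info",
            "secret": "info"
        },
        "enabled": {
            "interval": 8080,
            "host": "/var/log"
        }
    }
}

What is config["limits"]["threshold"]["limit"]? False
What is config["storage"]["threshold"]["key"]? 8080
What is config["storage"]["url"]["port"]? 3000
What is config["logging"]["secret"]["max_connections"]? 1.81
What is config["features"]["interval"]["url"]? False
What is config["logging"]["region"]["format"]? 8.23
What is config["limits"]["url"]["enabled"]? 4.07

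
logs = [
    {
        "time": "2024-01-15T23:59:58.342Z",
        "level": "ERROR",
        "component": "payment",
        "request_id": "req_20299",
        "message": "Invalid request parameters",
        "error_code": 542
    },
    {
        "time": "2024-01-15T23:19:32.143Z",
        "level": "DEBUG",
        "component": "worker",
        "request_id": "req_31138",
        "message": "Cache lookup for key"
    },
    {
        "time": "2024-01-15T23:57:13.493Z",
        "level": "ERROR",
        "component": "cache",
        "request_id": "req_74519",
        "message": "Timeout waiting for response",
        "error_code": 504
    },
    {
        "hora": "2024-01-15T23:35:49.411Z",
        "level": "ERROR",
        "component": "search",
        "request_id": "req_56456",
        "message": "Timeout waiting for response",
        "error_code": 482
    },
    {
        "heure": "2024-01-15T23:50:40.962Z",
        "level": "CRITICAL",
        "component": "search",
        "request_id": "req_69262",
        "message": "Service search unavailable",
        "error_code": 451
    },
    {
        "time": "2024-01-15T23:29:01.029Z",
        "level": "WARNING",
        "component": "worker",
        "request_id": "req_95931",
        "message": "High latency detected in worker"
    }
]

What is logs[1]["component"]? "worker"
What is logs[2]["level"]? "ERROR"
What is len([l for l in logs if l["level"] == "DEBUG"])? 1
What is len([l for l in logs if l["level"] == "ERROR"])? 3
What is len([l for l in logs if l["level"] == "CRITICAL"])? 1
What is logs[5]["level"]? "WARNING"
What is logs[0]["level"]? "ERROR"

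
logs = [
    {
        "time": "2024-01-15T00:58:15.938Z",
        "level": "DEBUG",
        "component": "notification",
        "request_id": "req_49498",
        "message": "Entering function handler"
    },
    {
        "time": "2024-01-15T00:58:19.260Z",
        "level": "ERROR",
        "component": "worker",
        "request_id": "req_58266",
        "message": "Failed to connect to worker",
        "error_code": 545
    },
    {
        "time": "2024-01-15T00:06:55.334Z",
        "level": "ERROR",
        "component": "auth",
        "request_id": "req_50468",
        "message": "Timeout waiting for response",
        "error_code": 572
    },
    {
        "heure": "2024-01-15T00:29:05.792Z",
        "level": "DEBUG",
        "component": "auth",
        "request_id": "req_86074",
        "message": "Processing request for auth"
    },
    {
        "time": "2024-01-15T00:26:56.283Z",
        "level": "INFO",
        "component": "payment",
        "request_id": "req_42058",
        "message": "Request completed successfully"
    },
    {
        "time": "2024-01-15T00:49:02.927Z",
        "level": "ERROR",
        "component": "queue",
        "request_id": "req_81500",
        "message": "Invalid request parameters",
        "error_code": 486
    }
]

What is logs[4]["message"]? "Request completed successfully"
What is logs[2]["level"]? "ERROR"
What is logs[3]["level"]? "DEBUG"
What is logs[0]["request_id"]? "req_49498"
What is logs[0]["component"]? "notification"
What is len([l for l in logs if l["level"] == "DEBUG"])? 2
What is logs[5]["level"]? "ERROR"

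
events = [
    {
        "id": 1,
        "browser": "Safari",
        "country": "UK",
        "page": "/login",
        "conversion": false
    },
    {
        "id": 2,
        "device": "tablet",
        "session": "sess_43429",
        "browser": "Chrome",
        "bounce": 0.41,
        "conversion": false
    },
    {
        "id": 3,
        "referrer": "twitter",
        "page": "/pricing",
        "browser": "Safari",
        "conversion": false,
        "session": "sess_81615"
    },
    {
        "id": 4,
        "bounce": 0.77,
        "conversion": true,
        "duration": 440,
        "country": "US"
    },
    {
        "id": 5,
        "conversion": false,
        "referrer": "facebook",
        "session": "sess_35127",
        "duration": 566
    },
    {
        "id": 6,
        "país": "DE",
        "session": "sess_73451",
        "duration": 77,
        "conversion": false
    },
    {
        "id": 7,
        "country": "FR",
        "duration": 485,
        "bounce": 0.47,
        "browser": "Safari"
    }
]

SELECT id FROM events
[1, 2, 3, 4, 5, 6, 7]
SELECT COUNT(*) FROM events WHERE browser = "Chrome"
1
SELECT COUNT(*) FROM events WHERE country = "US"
1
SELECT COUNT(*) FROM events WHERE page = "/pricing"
1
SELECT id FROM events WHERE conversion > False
[4]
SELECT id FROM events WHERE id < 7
[1, 2, 3, 4, 5, 6]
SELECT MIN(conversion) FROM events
False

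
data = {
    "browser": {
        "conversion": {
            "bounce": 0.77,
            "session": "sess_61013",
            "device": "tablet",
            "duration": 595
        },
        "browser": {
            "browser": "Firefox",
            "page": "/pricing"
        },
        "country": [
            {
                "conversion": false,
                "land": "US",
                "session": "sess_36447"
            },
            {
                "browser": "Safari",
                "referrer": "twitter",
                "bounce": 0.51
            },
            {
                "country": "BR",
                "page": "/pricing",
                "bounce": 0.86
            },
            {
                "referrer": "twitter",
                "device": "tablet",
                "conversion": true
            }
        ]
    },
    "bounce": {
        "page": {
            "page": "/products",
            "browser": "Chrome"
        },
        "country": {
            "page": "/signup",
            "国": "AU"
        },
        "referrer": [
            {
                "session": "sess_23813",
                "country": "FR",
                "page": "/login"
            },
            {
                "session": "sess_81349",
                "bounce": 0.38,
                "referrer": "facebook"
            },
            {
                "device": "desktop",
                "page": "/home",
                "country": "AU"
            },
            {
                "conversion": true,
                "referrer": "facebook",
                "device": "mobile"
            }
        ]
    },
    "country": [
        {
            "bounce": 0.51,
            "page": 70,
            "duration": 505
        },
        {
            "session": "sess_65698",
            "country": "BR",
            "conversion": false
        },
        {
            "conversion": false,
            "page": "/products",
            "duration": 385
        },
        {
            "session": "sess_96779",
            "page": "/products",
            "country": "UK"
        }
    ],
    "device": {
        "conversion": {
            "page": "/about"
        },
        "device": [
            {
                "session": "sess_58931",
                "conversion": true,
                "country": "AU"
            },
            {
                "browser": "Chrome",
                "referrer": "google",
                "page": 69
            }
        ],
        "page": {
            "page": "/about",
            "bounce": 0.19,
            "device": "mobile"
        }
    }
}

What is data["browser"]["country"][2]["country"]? "BR"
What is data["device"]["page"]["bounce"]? 0.19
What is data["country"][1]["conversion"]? False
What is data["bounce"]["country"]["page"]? "/signup"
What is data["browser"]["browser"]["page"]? "/pricing"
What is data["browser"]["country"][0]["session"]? "sess_36447"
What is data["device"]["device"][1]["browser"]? "Chrome"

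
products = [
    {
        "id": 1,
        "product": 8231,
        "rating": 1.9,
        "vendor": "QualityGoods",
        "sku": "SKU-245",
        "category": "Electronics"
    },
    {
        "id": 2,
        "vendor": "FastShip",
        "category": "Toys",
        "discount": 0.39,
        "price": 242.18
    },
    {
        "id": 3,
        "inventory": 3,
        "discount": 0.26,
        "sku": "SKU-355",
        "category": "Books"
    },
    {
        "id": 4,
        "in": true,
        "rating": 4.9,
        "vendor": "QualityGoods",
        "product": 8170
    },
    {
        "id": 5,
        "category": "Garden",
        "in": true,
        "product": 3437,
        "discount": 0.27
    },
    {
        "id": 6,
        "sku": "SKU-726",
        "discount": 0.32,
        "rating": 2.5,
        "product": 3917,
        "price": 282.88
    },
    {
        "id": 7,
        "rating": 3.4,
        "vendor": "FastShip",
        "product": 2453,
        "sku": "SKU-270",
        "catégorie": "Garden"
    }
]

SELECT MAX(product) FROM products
8231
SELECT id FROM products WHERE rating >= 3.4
[4, 7]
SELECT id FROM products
[1, 2, 3, 4, 5, 6, 7]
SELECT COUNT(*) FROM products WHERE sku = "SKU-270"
1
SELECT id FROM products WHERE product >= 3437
[1, 4, 5, 6]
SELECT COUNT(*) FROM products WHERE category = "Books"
1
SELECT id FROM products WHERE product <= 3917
[5, 6, 7]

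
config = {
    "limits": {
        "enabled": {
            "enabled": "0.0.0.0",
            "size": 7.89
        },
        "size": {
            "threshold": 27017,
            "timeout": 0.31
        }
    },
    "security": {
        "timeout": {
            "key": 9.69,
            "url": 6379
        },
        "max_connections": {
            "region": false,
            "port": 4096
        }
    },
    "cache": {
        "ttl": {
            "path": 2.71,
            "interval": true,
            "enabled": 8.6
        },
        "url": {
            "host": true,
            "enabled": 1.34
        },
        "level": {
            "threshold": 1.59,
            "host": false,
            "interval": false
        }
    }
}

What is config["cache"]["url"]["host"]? True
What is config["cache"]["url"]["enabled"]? 1.34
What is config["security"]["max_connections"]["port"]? 4096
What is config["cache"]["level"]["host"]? False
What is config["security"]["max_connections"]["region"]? False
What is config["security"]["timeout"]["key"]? 9.69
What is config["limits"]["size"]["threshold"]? 27017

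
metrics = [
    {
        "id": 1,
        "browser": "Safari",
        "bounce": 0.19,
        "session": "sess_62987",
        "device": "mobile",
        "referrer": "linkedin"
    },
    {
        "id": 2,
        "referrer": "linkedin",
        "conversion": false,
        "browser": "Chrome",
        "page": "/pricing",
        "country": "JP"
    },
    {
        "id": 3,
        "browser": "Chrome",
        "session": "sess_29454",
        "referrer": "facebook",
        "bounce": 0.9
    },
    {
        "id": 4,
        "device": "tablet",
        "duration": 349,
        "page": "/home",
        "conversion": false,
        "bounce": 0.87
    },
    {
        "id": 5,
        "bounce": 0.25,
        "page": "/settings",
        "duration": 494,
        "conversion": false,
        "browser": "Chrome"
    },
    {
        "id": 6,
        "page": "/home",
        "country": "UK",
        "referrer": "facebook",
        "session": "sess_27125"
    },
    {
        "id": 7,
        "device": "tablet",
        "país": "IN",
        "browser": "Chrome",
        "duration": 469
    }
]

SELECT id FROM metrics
[1, 2, 3, 4, 5, 6, 7]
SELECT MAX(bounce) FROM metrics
0.9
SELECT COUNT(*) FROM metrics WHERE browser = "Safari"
1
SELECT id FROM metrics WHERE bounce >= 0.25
[3, 4, 5]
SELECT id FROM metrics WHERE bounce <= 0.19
[1]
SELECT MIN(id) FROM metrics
1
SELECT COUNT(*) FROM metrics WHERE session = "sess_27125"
1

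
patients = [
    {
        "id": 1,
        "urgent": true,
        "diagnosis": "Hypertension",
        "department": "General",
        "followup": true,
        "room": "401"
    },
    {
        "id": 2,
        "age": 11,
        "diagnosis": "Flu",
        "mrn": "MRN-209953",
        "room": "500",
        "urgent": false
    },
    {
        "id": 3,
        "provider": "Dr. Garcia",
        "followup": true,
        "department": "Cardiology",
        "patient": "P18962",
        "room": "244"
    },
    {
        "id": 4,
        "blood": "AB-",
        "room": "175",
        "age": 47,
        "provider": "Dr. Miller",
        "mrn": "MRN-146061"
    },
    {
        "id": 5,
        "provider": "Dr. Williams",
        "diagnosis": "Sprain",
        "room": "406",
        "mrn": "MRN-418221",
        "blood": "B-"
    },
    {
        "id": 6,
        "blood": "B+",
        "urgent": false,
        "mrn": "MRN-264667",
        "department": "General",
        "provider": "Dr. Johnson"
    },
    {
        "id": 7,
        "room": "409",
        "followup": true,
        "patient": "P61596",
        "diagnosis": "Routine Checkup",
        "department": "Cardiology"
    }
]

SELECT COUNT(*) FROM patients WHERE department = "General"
2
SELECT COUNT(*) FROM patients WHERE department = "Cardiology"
2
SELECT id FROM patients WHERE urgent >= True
[1]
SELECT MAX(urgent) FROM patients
True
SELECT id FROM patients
[1, 2, 3, 4, 5, 6, 7]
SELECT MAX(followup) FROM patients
True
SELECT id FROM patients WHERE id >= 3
[3, 4, 5, 6, 7]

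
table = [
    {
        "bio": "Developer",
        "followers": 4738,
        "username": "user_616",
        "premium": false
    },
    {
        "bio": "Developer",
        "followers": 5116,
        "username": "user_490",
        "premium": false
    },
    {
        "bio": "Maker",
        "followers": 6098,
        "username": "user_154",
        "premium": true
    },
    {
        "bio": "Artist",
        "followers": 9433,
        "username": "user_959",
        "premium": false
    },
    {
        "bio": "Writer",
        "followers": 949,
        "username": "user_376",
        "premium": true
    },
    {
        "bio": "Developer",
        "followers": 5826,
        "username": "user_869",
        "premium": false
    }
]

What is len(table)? 6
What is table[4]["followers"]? 949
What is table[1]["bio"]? "Developer"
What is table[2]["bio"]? "Maker"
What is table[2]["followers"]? 6098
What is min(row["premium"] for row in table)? False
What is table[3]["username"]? "user_959"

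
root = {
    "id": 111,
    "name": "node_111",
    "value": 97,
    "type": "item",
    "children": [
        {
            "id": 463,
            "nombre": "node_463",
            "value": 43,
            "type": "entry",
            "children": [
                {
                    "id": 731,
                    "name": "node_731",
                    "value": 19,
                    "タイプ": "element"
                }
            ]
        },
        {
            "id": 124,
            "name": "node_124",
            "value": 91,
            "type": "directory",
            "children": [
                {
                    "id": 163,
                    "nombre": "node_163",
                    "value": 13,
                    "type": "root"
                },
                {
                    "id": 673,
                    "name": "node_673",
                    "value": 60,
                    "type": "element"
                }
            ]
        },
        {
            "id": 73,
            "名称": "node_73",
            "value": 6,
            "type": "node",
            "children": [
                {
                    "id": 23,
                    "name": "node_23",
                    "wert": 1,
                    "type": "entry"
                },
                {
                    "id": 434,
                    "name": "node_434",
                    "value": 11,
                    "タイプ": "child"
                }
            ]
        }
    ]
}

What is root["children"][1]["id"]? 124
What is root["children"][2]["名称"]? "node_73"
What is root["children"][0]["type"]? "entry"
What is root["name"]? "node_111"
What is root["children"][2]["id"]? 73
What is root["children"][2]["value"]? 6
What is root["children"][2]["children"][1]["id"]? 434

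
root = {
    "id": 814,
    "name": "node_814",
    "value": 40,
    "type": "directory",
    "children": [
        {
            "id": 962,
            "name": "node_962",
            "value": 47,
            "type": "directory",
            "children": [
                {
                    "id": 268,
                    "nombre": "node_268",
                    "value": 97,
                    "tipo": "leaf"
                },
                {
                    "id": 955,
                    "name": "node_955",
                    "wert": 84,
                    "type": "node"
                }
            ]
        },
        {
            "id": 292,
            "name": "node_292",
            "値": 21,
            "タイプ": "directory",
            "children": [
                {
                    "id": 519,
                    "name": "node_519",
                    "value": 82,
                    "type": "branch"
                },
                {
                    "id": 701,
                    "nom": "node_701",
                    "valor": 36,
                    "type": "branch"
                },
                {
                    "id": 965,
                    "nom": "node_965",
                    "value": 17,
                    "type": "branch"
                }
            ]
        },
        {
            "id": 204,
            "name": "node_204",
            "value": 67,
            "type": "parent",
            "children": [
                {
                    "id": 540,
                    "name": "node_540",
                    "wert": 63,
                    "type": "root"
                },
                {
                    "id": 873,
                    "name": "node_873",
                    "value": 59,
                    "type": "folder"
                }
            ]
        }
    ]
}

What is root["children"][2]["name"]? "node_204"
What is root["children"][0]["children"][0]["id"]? 268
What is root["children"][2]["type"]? "parent"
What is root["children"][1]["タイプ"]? "directory"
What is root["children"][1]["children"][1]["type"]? "branch"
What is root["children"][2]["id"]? 204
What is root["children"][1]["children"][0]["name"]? "node_519"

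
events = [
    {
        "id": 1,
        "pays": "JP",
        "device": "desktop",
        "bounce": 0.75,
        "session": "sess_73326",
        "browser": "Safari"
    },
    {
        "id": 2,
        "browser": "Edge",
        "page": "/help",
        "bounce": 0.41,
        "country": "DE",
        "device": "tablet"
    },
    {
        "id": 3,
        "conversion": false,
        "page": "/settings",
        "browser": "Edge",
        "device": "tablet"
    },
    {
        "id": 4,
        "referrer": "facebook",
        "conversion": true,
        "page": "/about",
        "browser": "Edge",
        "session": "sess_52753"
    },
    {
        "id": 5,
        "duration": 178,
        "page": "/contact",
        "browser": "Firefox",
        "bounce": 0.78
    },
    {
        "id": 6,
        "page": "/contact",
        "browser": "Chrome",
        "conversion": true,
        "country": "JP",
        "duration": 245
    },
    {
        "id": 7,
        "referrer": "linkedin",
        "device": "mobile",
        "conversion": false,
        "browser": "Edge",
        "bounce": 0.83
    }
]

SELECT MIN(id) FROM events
1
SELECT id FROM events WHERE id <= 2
[1, 2]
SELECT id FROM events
[1, 2, 3, 4, 5, 6, 7]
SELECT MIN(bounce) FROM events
0.41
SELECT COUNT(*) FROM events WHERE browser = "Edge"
4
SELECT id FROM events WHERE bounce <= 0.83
[1, 2, 5, 7]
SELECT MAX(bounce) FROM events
0.83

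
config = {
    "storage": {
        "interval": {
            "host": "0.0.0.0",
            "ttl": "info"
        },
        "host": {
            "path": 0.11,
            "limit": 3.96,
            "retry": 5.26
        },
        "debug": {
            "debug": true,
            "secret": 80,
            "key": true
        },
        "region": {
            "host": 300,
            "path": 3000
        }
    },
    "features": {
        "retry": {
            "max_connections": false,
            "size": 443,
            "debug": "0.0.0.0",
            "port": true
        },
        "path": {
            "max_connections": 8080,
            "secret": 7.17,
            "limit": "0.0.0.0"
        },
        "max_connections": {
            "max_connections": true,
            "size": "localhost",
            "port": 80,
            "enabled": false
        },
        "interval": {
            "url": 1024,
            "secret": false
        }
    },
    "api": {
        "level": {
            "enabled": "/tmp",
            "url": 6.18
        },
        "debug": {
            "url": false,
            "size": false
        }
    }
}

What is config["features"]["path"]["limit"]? "0.0.0.0"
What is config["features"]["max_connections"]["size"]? "localhost"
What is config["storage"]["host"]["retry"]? 5.26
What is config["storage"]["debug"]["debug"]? True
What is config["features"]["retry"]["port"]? True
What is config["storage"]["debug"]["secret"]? 80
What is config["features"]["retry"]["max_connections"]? False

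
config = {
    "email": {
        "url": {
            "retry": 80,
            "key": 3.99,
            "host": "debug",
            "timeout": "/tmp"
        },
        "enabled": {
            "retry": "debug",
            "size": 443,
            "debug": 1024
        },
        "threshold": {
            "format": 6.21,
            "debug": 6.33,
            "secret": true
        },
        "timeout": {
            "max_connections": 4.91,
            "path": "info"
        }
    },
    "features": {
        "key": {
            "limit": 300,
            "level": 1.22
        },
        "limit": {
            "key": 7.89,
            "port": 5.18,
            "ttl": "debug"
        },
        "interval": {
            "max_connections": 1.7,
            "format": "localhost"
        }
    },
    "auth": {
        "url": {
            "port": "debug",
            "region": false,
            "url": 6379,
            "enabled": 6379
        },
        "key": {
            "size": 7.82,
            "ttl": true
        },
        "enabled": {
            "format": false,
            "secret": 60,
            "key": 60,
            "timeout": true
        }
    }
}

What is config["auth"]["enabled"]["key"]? 60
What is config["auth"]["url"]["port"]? "debug"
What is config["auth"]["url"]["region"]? False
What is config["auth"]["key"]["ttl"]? True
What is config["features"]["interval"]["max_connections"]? 1.7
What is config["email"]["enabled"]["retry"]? "debug"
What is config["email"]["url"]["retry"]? 80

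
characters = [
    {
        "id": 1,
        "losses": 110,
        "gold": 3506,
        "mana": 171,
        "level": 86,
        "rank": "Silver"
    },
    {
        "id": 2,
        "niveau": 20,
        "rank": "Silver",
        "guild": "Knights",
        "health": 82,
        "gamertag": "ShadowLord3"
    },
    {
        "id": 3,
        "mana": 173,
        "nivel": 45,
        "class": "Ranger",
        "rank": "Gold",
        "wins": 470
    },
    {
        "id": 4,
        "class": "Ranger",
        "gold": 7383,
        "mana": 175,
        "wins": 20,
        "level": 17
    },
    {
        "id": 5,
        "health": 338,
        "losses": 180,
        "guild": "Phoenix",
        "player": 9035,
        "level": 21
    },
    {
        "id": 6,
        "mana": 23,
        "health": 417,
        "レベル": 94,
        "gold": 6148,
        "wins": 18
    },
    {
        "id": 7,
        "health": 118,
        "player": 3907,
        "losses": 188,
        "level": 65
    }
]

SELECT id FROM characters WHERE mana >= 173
[3, 4]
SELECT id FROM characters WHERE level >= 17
[1, 4, 5, 7]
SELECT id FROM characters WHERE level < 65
[4, 5]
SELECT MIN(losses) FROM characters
110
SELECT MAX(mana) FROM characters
175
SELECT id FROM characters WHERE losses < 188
[1, 5]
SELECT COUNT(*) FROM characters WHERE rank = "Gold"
1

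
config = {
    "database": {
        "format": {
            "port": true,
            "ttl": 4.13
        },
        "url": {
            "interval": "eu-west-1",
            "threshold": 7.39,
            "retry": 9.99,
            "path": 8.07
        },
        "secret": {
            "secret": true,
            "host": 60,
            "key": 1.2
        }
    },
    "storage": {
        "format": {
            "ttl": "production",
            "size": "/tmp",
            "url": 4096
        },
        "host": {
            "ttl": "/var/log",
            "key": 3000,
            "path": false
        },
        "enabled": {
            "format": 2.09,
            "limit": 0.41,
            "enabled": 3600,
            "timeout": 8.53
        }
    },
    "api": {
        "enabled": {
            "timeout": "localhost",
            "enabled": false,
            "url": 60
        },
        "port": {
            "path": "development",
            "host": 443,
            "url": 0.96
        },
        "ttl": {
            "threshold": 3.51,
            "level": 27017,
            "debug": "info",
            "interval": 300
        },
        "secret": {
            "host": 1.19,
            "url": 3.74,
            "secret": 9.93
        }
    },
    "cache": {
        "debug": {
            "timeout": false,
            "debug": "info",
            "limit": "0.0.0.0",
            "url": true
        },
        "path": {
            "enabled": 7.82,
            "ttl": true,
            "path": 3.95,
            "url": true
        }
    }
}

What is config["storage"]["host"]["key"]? 3000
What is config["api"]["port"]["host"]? 443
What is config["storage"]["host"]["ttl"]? "/var/log"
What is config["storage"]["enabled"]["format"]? 2.09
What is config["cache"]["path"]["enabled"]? 7.82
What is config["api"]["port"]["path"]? "development"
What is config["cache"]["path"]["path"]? 3.95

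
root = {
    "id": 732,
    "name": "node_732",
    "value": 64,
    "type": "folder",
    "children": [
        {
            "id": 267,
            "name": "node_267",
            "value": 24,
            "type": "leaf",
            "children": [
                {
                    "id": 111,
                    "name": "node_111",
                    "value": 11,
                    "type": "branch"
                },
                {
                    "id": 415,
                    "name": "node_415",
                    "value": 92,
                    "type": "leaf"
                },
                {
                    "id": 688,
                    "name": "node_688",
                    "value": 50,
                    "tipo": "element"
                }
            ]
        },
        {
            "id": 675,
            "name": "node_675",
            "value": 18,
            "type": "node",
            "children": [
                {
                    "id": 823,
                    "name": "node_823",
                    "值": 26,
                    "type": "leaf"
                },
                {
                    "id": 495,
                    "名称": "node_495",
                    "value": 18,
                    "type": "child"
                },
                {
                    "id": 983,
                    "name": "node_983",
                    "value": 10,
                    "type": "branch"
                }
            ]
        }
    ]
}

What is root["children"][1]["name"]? "node_675"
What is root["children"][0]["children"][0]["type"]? "branch"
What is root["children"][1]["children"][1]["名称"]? "node_495"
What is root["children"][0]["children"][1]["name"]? "node_415"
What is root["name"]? "node_732"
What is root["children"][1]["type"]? "node"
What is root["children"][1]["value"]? 18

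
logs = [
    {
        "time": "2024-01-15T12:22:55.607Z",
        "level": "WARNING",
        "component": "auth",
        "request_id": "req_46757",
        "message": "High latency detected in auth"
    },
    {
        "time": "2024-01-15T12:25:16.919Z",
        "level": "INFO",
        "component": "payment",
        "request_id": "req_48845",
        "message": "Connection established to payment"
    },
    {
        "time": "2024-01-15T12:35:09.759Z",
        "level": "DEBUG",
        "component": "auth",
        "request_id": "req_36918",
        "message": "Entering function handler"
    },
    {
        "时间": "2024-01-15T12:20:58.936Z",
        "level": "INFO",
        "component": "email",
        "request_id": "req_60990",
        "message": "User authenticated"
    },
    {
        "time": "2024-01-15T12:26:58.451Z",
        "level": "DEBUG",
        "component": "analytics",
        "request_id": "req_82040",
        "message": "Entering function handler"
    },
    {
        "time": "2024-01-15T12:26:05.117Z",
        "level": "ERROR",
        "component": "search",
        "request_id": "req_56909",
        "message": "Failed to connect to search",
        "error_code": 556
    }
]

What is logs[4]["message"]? "Entering function handler"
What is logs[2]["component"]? "auth"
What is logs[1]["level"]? "INFO"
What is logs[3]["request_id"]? "req_60990"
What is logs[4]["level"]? "DEBUG"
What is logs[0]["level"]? "WARNING"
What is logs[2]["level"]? "DEBUG"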